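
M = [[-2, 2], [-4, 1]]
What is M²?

[[-4, -2], [4, -7]]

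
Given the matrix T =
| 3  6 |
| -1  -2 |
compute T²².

T² = T (a projection; rank 1, trace 1), so T²² = T.

[[3, 6], [-1, -2]]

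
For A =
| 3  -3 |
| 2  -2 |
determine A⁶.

[[3, -3], [2, -2]]

A² = A (a projection; rank 1, trace 1), so A⁶ = A.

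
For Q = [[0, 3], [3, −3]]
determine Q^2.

[[9, −9], [−9, 18]]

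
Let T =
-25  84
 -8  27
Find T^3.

tr T = 2 and det T = -3, so the characteristic polynomial is λ² − (2)λ + (-3) with roots -1 and 3.
Eigenvectors give P = [[7, 3], [2, 1]] with P⁻¹ = [[1, -3], [-2, 7]], and T = P·diag(-1, 3)·P⁻¹.
Then T^3 = P·diag(-1, 27)·P⁻¹ = [[-7, 81], [-2, 27]] · [[1, -3], [-2, 7]] = [[-169, 588], [-56, 195]].

[[-169, 588], [-56, 195]]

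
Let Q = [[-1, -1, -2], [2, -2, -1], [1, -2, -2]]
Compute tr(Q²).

5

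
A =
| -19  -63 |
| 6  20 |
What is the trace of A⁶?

65

tr A = 1 and det A = -2, so the characteristic polynomial is λ² − (1)λ + (-2) with roots -1 and 2.
Eigenvectors give P = [[7, -3], [-2, 1]] with P⁻¹ = [[1, 3], [2, 7]], and A = P·diag(-1, 2)·P⁻¹.
Then A⁶ = P·diag(1, 64)·P⁻¹ = [[7, -192], [-2, 64]] · [[1, 3], [2, 7]] = [[-377, -1323], [126, 442]].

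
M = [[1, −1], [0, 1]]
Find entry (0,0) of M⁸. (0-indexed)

M = I + N where N = [[0, −1], [0, 0]] is strictly upper-triangular, so N² = 0.
(I + N)⁸ = I + 8·N = [[1, −8], [0, 1]].

1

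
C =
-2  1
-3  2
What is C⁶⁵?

[[-2, 1], [-3, 2]]

C² = I (check: tr C = 0 and det C = -1), so C⁶⁵ = C since 65 is odd.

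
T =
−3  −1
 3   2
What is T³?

[[−15, −4], [12, 5]]

T² = [[6, 1], [−3, 1]]
T³ = [[−15, −4], [12, 5]]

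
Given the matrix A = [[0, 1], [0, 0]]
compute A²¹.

A is strictly triangular, hence nilpotent: A² = 0, so A²¹ = 0.

[[0, 0], [0, 0]]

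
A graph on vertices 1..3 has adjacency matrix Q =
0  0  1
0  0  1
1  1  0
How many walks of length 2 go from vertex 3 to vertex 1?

The number of length-2 walks from vertex 3 to vertex 1 is entry (3,1) of Q², where Q is the adjacency matrix.
Q² = [[1, 1, 0], [1, 1, 0], [0, 0, 2]]

0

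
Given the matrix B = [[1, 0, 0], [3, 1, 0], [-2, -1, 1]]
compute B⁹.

B = I + N where N = [[0, 0, 0], [3, 0, 0], [-2, -1, 0]] is strictly lower-triangular, so N³ = 0.
(I + N)⁹ = I + 9·N + 36·N² = [[1, 0, 0], [27, 1, 0], [-126, -9, 1]].

[[1, 0, 0], [27, 1, 0], [-126, -9, 1]]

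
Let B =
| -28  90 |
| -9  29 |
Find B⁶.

tr B = 1 and det B = -2, so the characteristic polynomial is λ² − (1)λ + (-2) with roots 2 and -1.
Eigenvectors give P = [[3, 10], [1, 3]] with P⁻¹ = [[-3, 10], [1, -3]], and B = P·diag(2, -1)·P⁻¹.
Then B⁶ = P·diag(64, 1)·P⁻¹ = [[192, 10], [64, 3]] · [[-3, 10], [1, -3]] = [[-566, 1890], [-189, 631]].

[[-566, 1890], [-189, 631]]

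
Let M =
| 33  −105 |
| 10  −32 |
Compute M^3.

tr M = 1 and det M = −6, so the characteristic polynomial is λ² − (1)λ + (−6) with roots 3 and −2.
Eigenvectors give P = [[7, 3], [2, 1]] with P⁻¹ = [[1, −3], [−2, 7]], and M = P·diag(3, −2)·P⁻¹.
Then M^3 = P·diag(27, −8)·P⁻¹ = [[189, −24], [54, −8]] · [[1, −3], [−2, 7]] = [[237, −735], [70, −218]].

[[237, −735], [70, −218]]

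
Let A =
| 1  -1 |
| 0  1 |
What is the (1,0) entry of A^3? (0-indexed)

0

A = I + N where N = [[0, -1], [0, 0]] is strictly upper-triangular, so N^2 = 0.
(I + N)^3 = I + 3·N = [[1, -3], [0, 1]].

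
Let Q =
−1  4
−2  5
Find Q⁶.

[[−727, 1456], [−728, 1457]]

tr Q = 4 and det Q = 3, so the characteristic polynomial is λ² − (4)λ + (3) with roots 1 and 3.
Eigenvectors give P = [[2, −1], [1, −1]] with P⁻¹ = [[1, −1], [1, −2]], and Q = P·diag(1, 3)·P⁻¹.
Then Q⁶ = P·diag(1, 729)·P⁻¹ = [[2, −729], [1, −729]] · [[1, −1], [1, −2]] = [[−727, 1456], [−728, 1457]].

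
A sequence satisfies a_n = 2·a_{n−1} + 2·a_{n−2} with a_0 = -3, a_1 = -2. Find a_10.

-28064

With companion matrix B = [[2, 2], [1, 0]], [a_n, a_{n−1}]ᵀ = B·[a_{n−1}, a_{n−2}]ᵀ, so [a_10, a_9]ᵀ = B⁹·[a_1, a_0]ᵀ.
B⁹ = [[6688, 4896], [2448, 1792]], giving [a_10, a_9]ᵀ = [[-28064], [-10272]].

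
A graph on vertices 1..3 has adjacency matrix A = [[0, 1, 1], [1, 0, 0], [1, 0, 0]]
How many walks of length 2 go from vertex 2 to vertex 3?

1

The number of length-2 walks from vertex 2 to vertex 3 is entry (2,3) of A², where A is the adjacency matrix.
A² = [[2, 0, 0], [0, 1, 1], [0, 1, 1]]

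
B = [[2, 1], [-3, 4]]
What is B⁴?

B² = [[1, 6], [-18, 13]]
B³ = [[-16, 25], [-75, 34]]
B⁴ = [[-107, 84], [-252, 61]]

[[-107, 84], [-252, 61]]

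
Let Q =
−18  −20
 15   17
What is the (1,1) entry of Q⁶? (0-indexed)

tr Q = −1 and det Q = −6, so the characteristic polynomial is λ² − (−1)λ + (−6) with roots 2 and −3.
Eigenvectors give P = [[−1, 4], [1, −3]] with P⁻¹ = [[3, 4], [1, 1]], and Q = P·diag(2, −3)·P⁻¹.
Then Q⁶ = P·diag(64, 729)·P⁻¹ = [[−64, 2916], [64, −2187]] · [[3, 4], [1, 1]] = [[2724, 2660], [−1995, −1931]].

−1931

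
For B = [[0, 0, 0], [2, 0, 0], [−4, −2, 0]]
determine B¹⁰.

[[0, 0, 0], [0, 0, 0], [0, 0, 0]]

B is strictly triangular, hence nilpotent: B³ = 0, so B¹⁰ = 0.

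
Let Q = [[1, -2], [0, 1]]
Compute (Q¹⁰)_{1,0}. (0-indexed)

Q = I + N where N = [[0, -2], [0, 0]] is strictly upper-triangular, so N² = 0.
(I + N)¹⁰ = I + 10·N = [[1, -20], [0, 1]].

0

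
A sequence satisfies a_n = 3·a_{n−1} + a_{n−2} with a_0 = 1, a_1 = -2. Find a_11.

-240125

With companion matrix Q = [[3, 1], [1, 0]], [a_n, a_{n−1}]ᵀ = Q·[a_{n−1}, a_{n−2}]ᵀ, so [a_11, a_10]ᵀ = Q^10·[a_1, a_0]ᵀ.
Q^10 = [[141481, 42837], [42837, 12970]], giving [a_11, a_10]ᵀ = [[-240125], [-72704]].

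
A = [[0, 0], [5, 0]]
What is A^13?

A is strictly triangular, hence nilpotent: A^2 = 0, so A^13 = 0.

[[0, 0], [0, 0]]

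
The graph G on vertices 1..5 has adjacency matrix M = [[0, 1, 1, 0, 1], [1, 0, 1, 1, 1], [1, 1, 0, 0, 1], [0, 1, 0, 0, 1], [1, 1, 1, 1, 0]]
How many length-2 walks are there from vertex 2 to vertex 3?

The number of length-2 walks from vertex 2 to vertex 3 is entry (2,3) of M^2, where M is the adjacency matrix.
M^2 = [[3, 2, 2, 2, 2], [2, 4, 2, 1, 3], [2, 2, 3, 2, 2], [2, 1, 2, 2, 1], [2, 3, 2, 1, 4]]

2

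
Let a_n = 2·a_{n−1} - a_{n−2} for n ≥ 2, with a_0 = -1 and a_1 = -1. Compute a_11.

With companion matrix B = [[2, -1], [1, 0]], [a_n, a_{n−1}]ᵀ = B·[a_{n−1}, a_{n−2}]ᵀ, so [a_11, a_10]ᵀ = B¹⁰·[a_1, a_0]ᵀ.
B¹⁰ = [[11, -10], [10, -9]], giving [a_11, a_10]ᵀ = [[-1], [-1]].

-1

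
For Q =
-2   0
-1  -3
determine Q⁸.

tr Q = -5 and det Q = 6, so the characteristic polynomial is λ² − (-5)λ + (6) with roots -3 and -2.
Eigenvectors give P = [[0, -1], [1, 1]] with P⁻¹ = [[1, 1], [-1, 0]], and Q = P·diag(-3, -2)·P⁻¹.
Then Q⁸ = P·diag(6561, 256)·P⁻¹ = [[0, -256], [6561, 256]] · [[1, 1], [-1, 0]] = [[256, 0], [6305, 6561]].

[[256, 0], [6305, 6561]]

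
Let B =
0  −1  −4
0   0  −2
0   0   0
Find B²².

B is strictly triangular, hence nilpotent: B³ = 0, so B²² = 0.

[[0, 0, 0], [0, 0, 0], [0, 0, 0]]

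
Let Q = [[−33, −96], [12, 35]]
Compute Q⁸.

[[−52479, −157440], [19680, 59041]]

tr Q = 2 and det Q = −3, so the characteristic polynomial is λ² − (2)λ + (−3) with roots 3 and −1.
Eigenvectors give P = [[8, 3], [−3, −1]] with P⁻¹ = [[−1, −3], [3, 8]], and Q = P·diag(3, −1)·P⁻¹.
Then Q⁸ = P·diag(6561, 1)·P⁻¹ = [[52488, 3], [−19683, −1]] · [[−1, −3], [3, 8]] = [[−52479, −157440], [19680, 59041]].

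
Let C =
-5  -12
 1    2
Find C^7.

[[-509, -1524], [127, 380]]

tr C = -3 and det C = 2, so the characteristic polynomial is λ² − (-3)λ + (2) with roots -2 and -1.
Eigenvectors give P = [[-4, -3], [1, 1]] with P⁻¹ = [[-1, -3], [1, 4]], and C = P·diag(-2, -1)·P⁻¹.
Then C^7 = P·diag(-128, -1)·P⁻¹ = [[512, 3], [-128, -1]] · [[-1, -3], [1, 4]] = [[-509, -1524], [127, 380]].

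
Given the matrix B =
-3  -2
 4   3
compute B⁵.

B² = I (check: tr B = 0 and det B = -1), so B⁵ = B since 5 is odd.

[[-3, -2], [4, 3]]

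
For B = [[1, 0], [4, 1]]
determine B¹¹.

B = I + N where N = [[0, 0], [4, 0]] is strictly lower-triangular, so N² = 0.
(I + N)¹¹ = I + 11·N = [[1, 0], [44, 1]].

[[1, 0], [44, 1]]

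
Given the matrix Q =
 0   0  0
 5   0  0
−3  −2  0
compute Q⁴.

Q is strictly triangular, hence nilpotent: Q³ = 0, so Q⁴ = 0.

[[0, 0, 0], [0, 0, 0], [0, 0, 0]]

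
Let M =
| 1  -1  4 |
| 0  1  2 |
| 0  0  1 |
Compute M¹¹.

[[1, -11, -66], [0, 1, 22], [0, 0, 1]]

M = I + N where N = [[0, -1, 4], [0, 0, 2], [0, 0, 0]] is strictly upper-triangular, so N³ = 0.
(I + N)¹¹ = I + 11·N + 55·N² = [[1, -11, -66], [0, 1, 22], [0, 0, 1]].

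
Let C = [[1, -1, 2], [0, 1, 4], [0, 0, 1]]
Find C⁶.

C = I + N where N = [[0, -1, 2], [0, 0, 4], [0, 0, 0]] is strictly upper-triangular, so N³ = 0.
(I + N)⁶ = I + 6·N + 15·N² = [[1, -6, -48], [0, 1, 24], [0, 0, 1]].

[[1, -6, -48], [0, 1, 24], [0, 0, 1]]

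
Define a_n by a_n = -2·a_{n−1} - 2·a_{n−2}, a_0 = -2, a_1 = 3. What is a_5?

With companion matrix C = [[-2, -2], [1, 0]], [a_n, a_{n−1}]ᵀ = C·[a_{n−1}, a_{n−2}]ᵀ, so [a_5, a_4]ᵀ = C^4·[a_1, a_0]ᵀ.
C^4 = [[-4, 0], [0, -4]], giving [a_5, a_4]ᵀ = [[-12], [8]].

-12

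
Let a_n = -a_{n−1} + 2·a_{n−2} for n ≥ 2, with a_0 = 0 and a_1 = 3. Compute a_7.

129

With companion matrix M = [[-1, 2], [1, 0]], [a_n, a_{n−1}]ᵀ = M·[a_{n−1}, a_{n−2}]ᵀ, so [a_7, a_6]ᵀ = M⁶·[a_1, a_0]ᵀ.
M⁶ = [[43, -42], [-21, 22]], giving [a_7, a_6]ᵀ = [[129], [-63]].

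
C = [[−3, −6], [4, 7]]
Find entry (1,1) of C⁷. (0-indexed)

6559

tr C = 4 and det C = 3, so the characteristic polynomial is λ² − (4)λ + (3) with roots 3 and 1.
Eigenvectors give P = [[−1, 3], [1, −2]] with P⁻¹ = [[2, 3], [1, 1]], and C = P·diag(3, 1)·P⁻¹.
Then C⁷ = P·diag(2187, 1)·P⁻¹ = [[−2187, 3], [2187, −2]] · [[2, 3], [1, 1]] = [[−4371, −6558], [4372, 6559]].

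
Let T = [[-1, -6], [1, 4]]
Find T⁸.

[[-509, -1530], [255, 766]]

tr T = 3 and det T = 2, so the characteristic polynomial is λ² − (3)λ + (2) with roots 1 and 2.
Eigenvectors give P = [[-3, -2], [1, 1]] with P⁻¹ = [[-1, -2], [1, 3]], and T = P·diag(1, 2)·P⁻¹.
Then T⁸ = P·diag(1, 256)·P⁻¹ = [[-3, -512], [1, 256]] · [[-1, -2], [1, 3]] = [[-509, -1530], [255, 766]].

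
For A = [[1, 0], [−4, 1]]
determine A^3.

[[1, 0], [−12, 1]]

A = I + N where N = [[0, 0], [−4, 0]] is strictly lower-triangular, so N^2 = 0.
(I + N)^3 = I + 3·N = [[1, 0], [−12, 1]].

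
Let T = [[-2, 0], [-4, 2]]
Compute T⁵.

[[-32, 0], [-64, 32]]

tr T = 0 and det T = -4, so the characteristic polynomial is λ² − (0)λ + (-4) with roots -2 and 2.
Eigenvectors give P = [[1, 0], [1, -1]] with P⁻¹ = [[1, 0], [1, -1]], and T = P·diag(-2, 2)·P⁻¹.
Then T⁵ = P·diag(-32, 32)·P⁻¹ = [[-32, 0], [-32, -32]] · [[1, 0], [1, -1]] = [[-32, 0], [-64, 32]].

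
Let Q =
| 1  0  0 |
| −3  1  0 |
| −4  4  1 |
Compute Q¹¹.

Q = I + N where N = [[0, 0, 0], [−3, 0, 0], [−4, 4, 0]] is strictly lower-triangular, so N³ = 0.
(I + N)¹¹ = I + 11·N + 55·N² = [[1, 0, 0], [−33, 1, 0], [−704, 44, 1]].

[[1, 0, 0], [−33, 1, 0], [−704, 44, 1]]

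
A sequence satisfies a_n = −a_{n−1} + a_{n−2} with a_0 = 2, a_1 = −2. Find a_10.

With companion matrix A = [[−1, 1], [1, 0]], [a_n, a_{n−1}]ᵀ = A·[a_{n−1}, a_{n−2}]ᵀ, so [a_10, a_9]ᵀ = A⁹·[a_1, a_0]ᵀ.
A⁹ = [[−55, 34], [34, −21]], giving [a_10, a_9]ᵀ = [[178], [−110]].

178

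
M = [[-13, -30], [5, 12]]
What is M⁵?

tr M = -1 and det M = -6, so the characteristic polynomial is λ² − (-1)λ + (-6) with roots -3 and 2.
Eigenvectors give P = [[-3, -2], [1, 1]] with P⁻¹ = [[-1, -2], [1, 3]], and M = P·diag(-3, 2)·P⁻¹.
Then M⁵ = P·diag(-243, 32)·P⁻¹ = [[729, -64], [-243, 32]] · [[-1, -2], [1, 3]] = [[-793, -1650], [275, 582]].

[[-793, -1650], [275, 582]]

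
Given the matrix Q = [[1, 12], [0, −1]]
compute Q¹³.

Q² = I (check: tr Q = 0 and det Q = −1), so Q¹³ = Q since 13 is odd.

[[1, 12], [0, −1]]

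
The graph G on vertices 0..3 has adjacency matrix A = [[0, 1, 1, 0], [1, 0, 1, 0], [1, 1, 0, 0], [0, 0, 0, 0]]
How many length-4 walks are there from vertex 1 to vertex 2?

The number of length-4 walks from vertex 1 to vertex 2 is entry (1,2) of A^4, where A is the adjacency matrix.
A^2 = [[2, 1, 1, 0], [1, 2, 1, 0], [1, 1, 2, 0], [0, 0, 0, 0]]
A^3 = [[2, 3, 3, 0], [3, 2, 3, 0], [3, 3, 2, 0], [0, 0, 0, 0]]
A^4 = [[6, 5, 5, 0], [5, 6, 5, 0], [5, 5, 6, 0], [0, 0, 0, 0]]

5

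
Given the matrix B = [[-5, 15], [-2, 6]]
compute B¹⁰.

B² = B (a projection; rank 1, trace 1), so B¹⁰ = B.

[[-5, 15], [-2, 6]]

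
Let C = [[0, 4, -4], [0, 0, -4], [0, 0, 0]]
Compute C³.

C is strictly triangular, hence nilpotent: C³ = 0, so C³ = 0.

[[0, 0, 0], [0, 0, 0], [0, 0, 0]]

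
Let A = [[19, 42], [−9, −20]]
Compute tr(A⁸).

257

tr A = −1 and det A = −2, so the characteristic polynomial is λ² − (−1)λ + (−2) with roots −2 and 1.
Eigenvectors give P = [[−2, 7], [1, −3]] with P⁻¹ = [[3, 7], [1, 2]], and A = P·diag(−2, 1)·P⁻¹.
Then A⁸ = P·diag(256, 1)·P⁻¹ = [[−512, 7], [256, −3]] · [[3, 7], [1, 2]] = [[−1529, −3570], [765, 1786]].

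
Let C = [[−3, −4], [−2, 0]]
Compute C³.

C² = [[17, 12], [6, 8]]
C³ = [[−75, −68], [−34, −24]]

[[−75, −68], [−34, −24]]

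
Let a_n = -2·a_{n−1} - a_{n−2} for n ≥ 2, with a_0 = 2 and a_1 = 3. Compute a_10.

-48

With companion matrix C = [[-2, -1], [1, 0]], [a_n, a_{n−1}]ᵀ = C·[a_{n−1}, a_{n−2}]ᵀ, so [a_10, a_9]ᵀ = C⁹·[a_1, a_0]ᵀ.
C⁹ = [[-10, -9], [9, 8]], giving [a_10, a_9]ᵀ = [[-48], [43]].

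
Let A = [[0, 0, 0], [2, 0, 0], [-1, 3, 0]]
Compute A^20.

A is strictly triangular, hence nilpotent: A^3 = 0, so A^20 = 0.

[[0, 0, 0], [0, 0, 0], [0, 0, 0]]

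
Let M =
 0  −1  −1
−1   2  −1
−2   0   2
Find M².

[[3, −2, −1], [0, 5, −3], [−4, 2, 6]]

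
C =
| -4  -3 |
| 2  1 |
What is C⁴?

tr C = -3 and det C = 2, so the characteristic polynomial is λ² − (-3)λ + (2) with roots -2 and -1.
Eigenvectors give P = [[3, 1], [-2, -1]] with P⁻¹ = [[1, 1], [-2, -3]], and C = P·diag(-2, -1)·P⁻¹.
Then C⁴ = P·diag(16, 1)·P⁻¹ = [[48, 1], [-32, -1]] · [[1, 1], [-2, -3]] = [[46, 45], [-30, -29]].

[[46, 45], [-30, -29]]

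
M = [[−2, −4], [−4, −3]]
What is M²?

[[20, 20], [20, 25]]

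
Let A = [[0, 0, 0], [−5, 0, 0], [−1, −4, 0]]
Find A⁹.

[[0, 0, 0], [0, 0, 0], [0, 0, 0]]

A is strictly triangular, hence nilpotent: A³ = 0, so A⁹ = 0.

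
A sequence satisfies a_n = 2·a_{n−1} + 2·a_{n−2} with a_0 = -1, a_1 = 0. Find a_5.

With companion matrix C = [[2, 2], [1, 0]], [a_n, a_{n−1}]ᵀ = C·[a_{n−1}, a_{n−2}]ᵀ, so [a_5, a_4]ᵀ = C⁴·[a_1, a_0]ᵀ.
C⁴ = [[44, 32], [16, 12]], giving [a_5, a_4]ᵀ = [[-32], [-12]].

-32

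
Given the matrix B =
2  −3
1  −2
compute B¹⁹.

B² = I (check: tr B = 0 and det B = −1), so B¹⁹ = B since 19 is odd.

[[2, −3], [1, −2]]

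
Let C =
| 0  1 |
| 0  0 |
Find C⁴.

C is strictly triangular, hence nilpotent: C² = 0, so C⁴ = 0.

[[0, 0], [0, 0]]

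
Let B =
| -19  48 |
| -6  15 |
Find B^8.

[[59041, -157440], [19680, -52479]]

tr B = -4 and det B = 3, so the characteristic polynomial is λ² − (-4)λ + (3) with roots -3 and -1.
Eigenvectors give P = [[3, -8], [1, -3]] with P⁻¹ = [[3, -8], [1, -3]], and B = P·diag(-3, -1)·P⁻¹.
Then B^8 = P·diag(6561, 1)·P⁻¹ = [[19683, -8], [6561, -3]] · [[3, -8], [1, -3]] = [[59041, -157440], [19680, -52479]].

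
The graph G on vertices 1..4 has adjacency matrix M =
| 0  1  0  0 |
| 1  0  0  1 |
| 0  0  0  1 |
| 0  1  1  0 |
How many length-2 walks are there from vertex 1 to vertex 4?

The number of length-2 walks from vertex 1 to vertex 4 is entry (1,4) of M², where M is the adjacency matrix.
M² = [[1, 0, 0, 1], [0, 2, 1, 0], [0, 1, 1, 0], [1, 0, 0, 2]]

1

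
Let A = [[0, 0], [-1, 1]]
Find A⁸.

A² = A (a projection; rank 1, trace 1), so A⁸ = A.

[[0, 0], [-1, 1]]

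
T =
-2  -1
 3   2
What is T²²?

[[1, 0], [0, 1]]

T² = I (check: tr T = 0 and det T = -1), so T²² = I since 22 is even.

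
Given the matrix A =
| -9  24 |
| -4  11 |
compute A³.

tr A = 2 and det A = -3, so the characteristic polynomial is λ² − (2)λ + (-3) with roots 3 and -1.
Eigenvectors give P = [[2, 3], [1, 1]] with P⁻¹ = [[-1, 3], [1, -2]], and A = P·diag(3, -1)·P⁻¹.
Then A³ = P·diag(27, -1)·P⁻¹ = [[54, -3], [27, -1]] · [[-1, 3], [1, -2]] = [[-57, 168], [-28, 83]].

[[-57, 168], [-28, 83]]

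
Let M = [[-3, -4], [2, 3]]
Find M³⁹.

M² = I (check: tr M = 0 and det M = -1), so M³⁹ = M since 39 is odd.

[[-3, -4], [2, 3]]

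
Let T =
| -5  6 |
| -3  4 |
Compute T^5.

tr T = -1 and det T = -2, so the characteristic polynomial is λ² − (-1)λ + (-2) with roots -2 and 1.
Eigenvectors give P = [[2, 1], [1, 1]] with P⁻¹ = [[1, -1], [-1, 2]], and T = P·diag(-2, 1)·P⁻¹.
Then T^5 = P·diag(-32, 1)·P⁻¹ = [[-64, 1], [-32, 1]] · [[1, -1], [-1, 2]] = [[-65, 66], [-33, 34]].

[[-65, 66], [-33, 34]]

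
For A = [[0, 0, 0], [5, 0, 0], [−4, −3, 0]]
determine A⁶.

[[0, 0, 0], [0, 0, 0], [0, 0, 0]]

A is strictly triangular, hence nilpotent: A³ = 0, so A⁶ = 0.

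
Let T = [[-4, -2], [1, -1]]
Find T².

[[14, 10], [-5, -1]]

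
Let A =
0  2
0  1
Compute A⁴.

[[0, 2], [0, 1]]

A² = [[0, 2], [0, 1]]
A³ = [[0, 2], [0, 1]]
A⁴ = [[0, 2], [0, 1]]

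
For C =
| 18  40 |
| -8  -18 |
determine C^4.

tr C = 0 and det C = -4, so the characteristic polynomial is λ² − (0)λ + (-4) with roots 2 and -2.
Eigenvectors give P = [[-5, -2], [2, 1]] with P⁻¹ = [[-1, -2], [2, 5]], and C = P·diag(2, -2)·P⁻¹.
Then C^4 = P·diag(16, 16)·P⁻¹ = [[-80, -32], [32, 16]] · [[-1, -2], [2, 5]] = [[16, 0], [0, 16]].

[[16, 0], [0, 16]]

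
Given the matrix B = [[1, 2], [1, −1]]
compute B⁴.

[[9, 0], [0, 9]]

B² = [[3, 0], [0, 3]]
B³ = [[3, 6], [3, −3]]
B⁴ = [[9, 0], [0, 9]]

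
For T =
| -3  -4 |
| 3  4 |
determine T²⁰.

[[-3, -4], [3, 4]]

T² = T (a projection; rank 1, trace 1), so T²⁰ = T.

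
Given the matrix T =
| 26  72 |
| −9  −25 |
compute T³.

tr T = 1 and det T = −2, so the characteristic polynomial is λ² − (1)λ + (−2) with roots 2 and −1.
Eigenvectors give P = [[−3, −8], [1, 3]] with P⁻¹ = [[−3, −8], [1, 3]], and T = P·diag(2, −1)·P⁻¹.
Then T³ = P·diag(8, −1)·P⁻¹ = [[−24, 8], [8, −3]] · [[−3, −8], [1, 3]] = [[80, 216], [−27, −73]].

[[80, 216], [−27, −73]]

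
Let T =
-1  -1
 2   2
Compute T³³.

[[-1, -1], [2, 2]]

T² = T (a projection; rank 1, trace 1), so T³³ = T.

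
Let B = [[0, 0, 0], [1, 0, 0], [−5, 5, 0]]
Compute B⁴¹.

[[0, 0, 0], [0, 0, 0], [0, 0, 0]]

B is strictly triangular, hence nilpotent: B³ = 0, so B⁴¹ = 0.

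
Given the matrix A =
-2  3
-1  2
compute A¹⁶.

A² = I (check: tr A = 0 and det A = -1), so A¹⁶ = I since 16 is even.

[[1, 0], [0, 1]]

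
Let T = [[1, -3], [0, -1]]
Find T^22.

T² = I (check: tr T = 0 and det T = -1), so T^22 = I since 22 is even.

[[1, 0], [0, 1]]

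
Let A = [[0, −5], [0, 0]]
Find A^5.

A is strictly triangular, hence nilpotent: A^2 = 0, so A^5 = 0.

[[0, 0], [0, 0]]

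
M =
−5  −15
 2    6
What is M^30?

[[−5, −15], [2, 6]]

M² = M (a projection; rank 1, trace 1), so M^30 = M.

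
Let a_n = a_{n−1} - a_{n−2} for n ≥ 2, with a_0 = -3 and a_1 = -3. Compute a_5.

0

With companion matrix T = [[1, -1], [1, 0]], [a_n, a_{n−1}]ᵀ = T·[a_{n−1}, a_{n−2}]ᵀ, so [a_5, a_4]ᵀ = T⁴·[a_1, a_0]ᵀ.
T⁴ = [[-1, 1], [-1, 0]], giving [a_5, a_4]ᵀ = [[0], [3]].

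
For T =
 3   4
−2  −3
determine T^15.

T² = I (check: tr T = 0 and det T = −1), so T^15 = T since 15 is odd.

[[3, 4], [−2, −3]]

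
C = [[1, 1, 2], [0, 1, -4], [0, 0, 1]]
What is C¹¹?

C = I + N where N = [[0, 1, 2], [0, 0, -4], [0, 0, 0]] is strictly upper-triangular, so N³ = 0.
(I + N)¹¹ = I + 11·N + 55·N² = [[1, 11, -198], [0, 1, -44], [0, 0, 1]].

[[1, 11, -198], [0, 1, -44], [0, 0, 1]]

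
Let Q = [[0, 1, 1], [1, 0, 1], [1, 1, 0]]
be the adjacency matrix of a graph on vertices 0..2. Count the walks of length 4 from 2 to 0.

The number of length-4 walks from vertex 2 to vertex 0 is entry (2,0) of Q^4, where Q is the adjacency matrix.
Q^2 = [[2, 1, 1], [1, 2, 1], [1, 1, 2]]
Q^3 = [[2, 3, 3], [3, 2, 3], [3, 3, 2]]
Q^4 = [[6, 5, 5], [5, 6, 5], [5, 5, 6]]

5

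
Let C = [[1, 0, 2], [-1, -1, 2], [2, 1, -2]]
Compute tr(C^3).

-44

C^2 = [[5, 2, -2], [4, 3, -8], [-3, -3, 10]]
C^3 = [[-1, -4, 18], [-15, -11, 30], [20, 13, -32]]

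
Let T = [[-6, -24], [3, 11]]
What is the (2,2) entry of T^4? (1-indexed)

tr T = 5 and det T = 6, so the characteristic polynomial is λ² − (5)λ + (6) with roots 3 and 2.
Eigenvectors give P = [[8, 3], [-3, -1]] with P⁻¹ = [[-1, -3], [3, 8]], and T = P·diag(3, 2)·P⁻¹.
Then T^4 = P·diag(81, 16)·P⁻¹ = [[648, 48], [-243, -16]] · [[-1, -3], [3, 8]] = [[-504, -1560], [195, 601]].

601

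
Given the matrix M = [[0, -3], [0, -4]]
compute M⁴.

[[0, 192], [0, 256]]

M² = [[0, 12], [0, 16]]
M³ = [[0, -48], [0, -64]]
M⁴ = [[0, 192], [0, 256]]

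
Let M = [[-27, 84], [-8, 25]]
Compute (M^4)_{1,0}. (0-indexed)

tr M = -2 and det M = -3, so the characteristic polynomial is λ² − (-2)λ + (-3) with roots -3 and 1.
Eigenvectors give P = [[7, 3], [2, 1]] with P⁻¹ = [[1, -3], [-2, 7]], and M = P·diag(-3, 1)·P⁻¹.
Then M^4 = P·diag(81, 1)·P⁻¹ = [[567, 3], [162, 1]] · [[1, -3], [-2, 7]] = [[561, -1680], [160, -479]].

160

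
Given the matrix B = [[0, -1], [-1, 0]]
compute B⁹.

[[0, -1], [-1, 0]]

B² = I (check: tr B = 0 and det B = -1), so B⁹ = B since 9 is odd.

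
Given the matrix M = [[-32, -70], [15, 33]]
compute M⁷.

tr M = 1 and det M = -6, so the characteristic polynomial is λ² − (1)λ + (-6) with roots 3 and -2.
Eigenvectors give P = [[-2, 7], [1, -3]] with P⁻¹ = [[3, 7], [1, 2]], and M = P·diag(3, -2)·P⁻¹.
Then M⁷ = P·diag(2187, -128)·P⁻¹ = [[-4374, -896], [2187, 384]] · [[3, 7], [1, 2]] = [[-14018, -32410], [6945, 16077]].

[[-14018, -32410], [6945, 16077]]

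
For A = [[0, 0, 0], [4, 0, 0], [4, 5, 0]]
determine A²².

[[0, 0, 0], [0, 0, 0], [0, 0, 0]]

A is strictly triangular, hence nilpotent: A³ = 0, so A²² = 0.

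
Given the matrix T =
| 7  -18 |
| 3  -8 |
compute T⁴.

tr T = -1 and det T = -2, so the characteristic polynomial is λ² − (-1)λ + (-2) with roots 1 and -2.
Eigenvectors give P = [[3, -2], [1, -1]] with P⁻¹ = [[1, -2], [1, -3]], and T = P·diag(1, -2)·P⁻¹.
Then T⁴ = P·diag(1, 16)·P⁻¹ = [[3, -32], [1, -16]] · [[1, -2], [1, -3]] = [[-29, 90], [-15, 46]].

[[-29, 90], [-15, 46]]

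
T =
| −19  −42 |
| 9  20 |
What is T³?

tr T = 1 and det T = −2, so the characteristic polynomial is λ² − (1)λ + (−2) with roots −1 and 2.
Eigenvectors give P = [[−7, −2], [3, 1]] with P⁻¹ = [[−1, −2], [3, 7]], and T = P·diag(−1, 2)·P⁻¹.
Then T³ = P·diag(−1, 8)·P⁻¹ = [[7, −16], [−3, 8]] · [[−1, −2], [3, 7]] = [[−55, −126], [27, 62]].

[[−55, −126], [27, 62]]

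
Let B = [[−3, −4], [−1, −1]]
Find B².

[[13, 16], [4, 5]]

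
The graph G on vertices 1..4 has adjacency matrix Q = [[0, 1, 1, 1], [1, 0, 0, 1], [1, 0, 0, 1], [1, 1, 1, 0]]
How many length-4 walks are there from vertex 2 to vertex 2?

The number of length-4 walks from vertex 2 to vertex 2 is entry (2,2) of Q⁴, where Q is the adjacency matrix.
Q² = [[3, 1, 1, 2], [1, 2, 2, 1], [1, 2, 2, 1], [2, 1, 1, 3]]
Q³ = [[4, 5, 5, 5], [5, 2, 2, 5], [5, 2, 2, 5], [5, 5, 5, 4]]
Q⁴ = [[15, 9, 9, 14], [9, 10, 10, 9], [9, 10, 10, 9], [14, 9, 9, 15]]

10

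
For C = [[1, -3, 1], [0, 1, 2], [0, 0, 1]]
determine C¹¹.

C = I + N where N = [[0, -3, 1], [0, 0, 2], [0, 0, 0]] is strictly upper-triangular, so N³ = 0.
(I + N)¹¹ = I + 11·N + 55·N² = [[1, -33, -319], [0, 1, 22], [0, 0, 1]].

[[1, -33, -319], [0, 1, 22], [0, 0, 1]]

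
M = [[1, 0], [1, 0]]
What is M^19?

[[1, 0], [1, 0]]

M² = M (a projection; rank 1, trace 1), so M^19 = M.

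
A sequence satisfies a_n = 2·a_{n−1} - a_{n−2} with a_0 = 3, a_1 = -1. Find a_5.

-17

With companion matrix T = [[2, -1], [1, 0]], [a_n, a_{n−1}]ᵀ = T·[a_{n−1}, a_{n−2}]ᵀ, so [a_5, a_4]ᵀ = T^4·[a_1, a_0]ᵀ.
T^4 = [[5, -4], [4, -3]], giving [a_5, a_4]ᵀ = [[-17], [-13]].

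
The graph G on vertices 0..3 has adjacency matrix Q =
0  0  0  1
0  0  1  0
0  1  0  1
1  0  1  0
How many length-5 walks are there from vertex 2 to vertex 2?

0

The number of length-5 walks from vertex 2 to vertex 2 is entry (2,2) of Q⁵, where Q is the adjacency matrix.
Q² = [[1, 0, 1, 0], [0, 1, 0, 1], [1, 0, 2, 0], [0, 1, 0, 2]]
Q³ = [[0, 1, 0, 2], [1, 0, 2, 0], [0, 2, 0, 3], [2, 0, 3, 0]]
Q⁴ = [[2, 0, 3, 0], [0, 2, 0, 3], [3, 0, 5, 0], [0, 3, 0, 5]]
Q⁵ = [[0, 3, 0, 5], [3, 0, 5, 0], [0, 5, 0, 8], [5, 0, 8, 0]]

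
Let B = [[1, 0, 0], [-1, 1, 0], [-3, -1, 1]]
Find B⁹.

[[1, 0, 0], [-9, 1, 0], [9, -9, 1]]

B = I + N where N = [[0, 0, 0], [-1, 0, 0], [-3, -1, 0]] is strictly lower-triangular, so N³ = 0.
(I + N)⁹ = I + 9·N + 36·N² = [[1, 0, 0], [-9, 1, 0], [9, -9, 1]].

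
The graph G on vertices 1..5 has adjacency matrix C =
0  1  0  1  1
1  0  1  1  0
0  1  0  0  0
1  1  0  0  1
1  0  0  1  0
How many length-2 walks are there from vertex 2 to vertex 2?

The number of length-2 walks from vertex 2 to vertex 2 is entry (2,2) of C², where C is the adjacency matrix.
C² = [[3, 1, 1, 2, 1], [1, 3, 0, 1, 2], [1, 0, 1, 1, 0], [2, 1, 1, 3, 1], [1, 2, 0, 1, 2]]

3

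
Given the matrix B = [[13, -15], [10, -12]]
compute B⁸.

tr B = 1 and det B = -6, so the characteristic polynomial is λ² − (1)λ + (-6) with roots -2 and 3.
Eigenvectors give P = [[1, 3], [1, 2]] with P⁻¹ = [[-2, 3], [1, -1]], and B = P·diag(-2, 3)·P⁻¹.
Then B⁸ = P·diag(256, 6561)·P⁻¹ = [[256, 19683], [256, 13122]] · [[-2, 3], [1, -1]] = [[19171, -18915], [12610, -12354]].

[[19171, -18915], [12610, -12354]]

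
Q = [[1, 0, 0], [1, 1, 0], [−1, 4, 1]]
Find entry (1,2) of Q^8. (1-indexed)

0

Q = I + N where N = [[0, 0, 0], [1, 0, 0], [−1, 4, 0]] is strictly lower-triangular, so N^3 = 0.
(I + N)^8 = I + 8·N + 28·N^2 = [[1, 0, 0], [8, 1, 0], [104, 32, 1]].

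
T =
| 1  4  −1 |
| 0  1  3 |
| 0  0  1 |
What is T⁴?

T = I + N where N = [[0, 4, −1], [0, 0, 3], [0, 0, 0]] is strictly upper-triangular, so N³ = 0.
(I + N)⁴ = I + 4·N + 6·N² = [[1, 16, 68], [0, 1, 12], [0, 0, 1]].

[[1, 16, 68], [0, 1, 12], [0, 0, 1]]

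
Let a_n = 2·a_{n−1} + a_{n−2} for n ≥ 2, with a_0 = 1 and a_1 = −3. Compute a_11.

−14845

With companion matrix B = [[2, 1], [1, 0]], [a_n, a_{n−1}]ᵀ = B·[a_{n−1}, a_{n−2}]ᵀ, so [a_11, a_10]ᵀ = B¹⁰·[a_1, a_0]ᵀ.
B¹⁰ = [[5741, 2378], [2378, 985]], giving [a_11, a_10]ᵀ = [[−14845], [−6149]].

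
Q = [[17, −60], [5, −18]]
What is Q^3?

tr Q = −1 and det Q = −6, so the characteristic polynomial is λ² − (−1)λ + (−6) with roots 2 and −3.
Eigenvectors give P = [[−4, 3], [−1, 1]] with P⁻¹ = [[−1, 3], [−1, 4]], and Q = P·diag(2, −3)·P⁻¹.
Then Q^3 = P·diag(8, −27)·P⁻¹ = [[−32, −81], [−8, −27]] · [[−1, 3], [−1, 4]] = [[113, −420], [35, −132]].

[[113, −420], [35, −132]]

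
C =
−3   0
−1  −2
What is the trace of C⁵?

−275

tr C = −5 and det C = 6, so the characteristic polynomial is λ² − (−5)λ + (6) with roots −2 and −3.
Eigenvectors give P = [[0, 1], [−1, 1]] with P⁻¹ = [[1, −1], [1, 0]], and C = P·diag(−2, −3)·P⁻¹.
Then C⁵ = P·diag(−32, −243)·P⁻¹ = [[0, −243], [32, −243]] · [[1, −1], [1, 0]] = [[−243, 0], [−211, −32]].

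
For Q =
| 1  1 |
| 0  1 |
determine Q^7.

Q = I + N where N = [[0, 1], [0, 0]] is strictly upper-triangular, so N^2 = 0.
(I + N)^7 = I + 7·N = [[1, 7], [0, 1]].

[[1, 7], [0, 1]]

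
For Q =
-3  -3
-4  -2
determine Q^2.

[[21, 15], [20, 16]]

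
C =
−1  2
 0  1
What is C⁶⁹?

[[−1, 2], [0, 1]]

C² = I (check: tr C = 0 and det C = −1), so C⁶⁹ = C since 69 is odd.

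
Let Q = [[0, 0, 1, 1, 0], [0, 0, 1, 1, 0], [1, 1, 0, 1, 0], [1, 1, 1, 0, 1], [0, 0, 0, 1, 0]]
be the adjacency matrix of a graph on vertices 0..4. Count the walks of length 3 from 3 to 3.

4

The number of length-3 walks from vertex 3 to vertex 3 is entry (3,3) of Q^3, where Q is the adjacency matrix.
Q^2 = [[2, 2, 1, 1, 1], [2, 2, 1, 1, 1], [1, 1, 3, 2, 1], [1, 1, 2, 4, 0], [1, 1, 1, 0, 1]]
Q^3 = [[2, 2, 5, 6, 1], [2, 2, 5, 6, 1], [5, 5, 4, 6, 2], [6, 6, 6, 4, 4], [1, 1, 2, 4, 0]]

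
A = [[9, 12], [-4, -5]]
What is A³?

tr A = 4 and det A = 3, so the characteristic polynomial is λ² − (4)λ + (3) with roots 1 and 3.
Eigenvectors give P = [[-3, 2], [2, -1]] with P⁻¹ = [[1, 2], [2, 3]], and A = P·diag(1, 3)·P⁻¹.
Then A³ = P·diag(1, 27)·P⁻¹ = [[-3, 54], [2, -27]] · [[1, 2], [2, 3]] = [[105, 156], [-52, -77]].

[[105, 156], [-52, -77]]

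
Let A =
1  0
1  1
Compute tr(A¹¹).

2

A = I + N where N = [[0, 0], [1, 0]] is strictly lower-triangular, so N² = 0.
(I + N)¹¹ = I + 11·N = [[1, 0], [11, 1]].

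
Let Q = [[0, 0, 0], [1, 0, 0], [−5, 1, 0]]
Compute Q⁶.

Q is strictly triangular, hence nilpotent: Q³ = 0, so Q⁶ = 0.

[[0, 0, 0], [0, 0, 0], [0, 0, 0]]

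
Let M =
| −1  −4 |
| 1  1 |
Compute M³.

M² = [[−3, 0], [0, −3]]
M³ = [[3, 12], [−3, −3]]

[[3, 12], [−3, −3]]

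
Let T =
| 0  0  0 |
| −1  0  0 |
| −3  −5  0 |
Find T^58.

[[0, 0, 0], [0, 0, 0], [0, 0, 0]]

T is strictly triangular, hence nilpotent: T^3 = 0, so T^58 = 0.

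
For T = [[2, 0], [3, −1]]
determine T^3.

T^2 = [[4, 0], [3, 1]]
T^3 = [[8, 0], [9, −1]]

[[8, 0], [9, −1]]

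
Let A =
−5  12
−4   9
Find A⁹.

[[−59045, 118092], [−39364, 78729]]

tr A = 4 and det A = 3, so the characteristic polynomial is λ² − (4)λ + (3) with roots 3 and 1.
Eigenvectors give P = [[−3, 2], [−2, 1]] with P⁻¹ = [[1, −2], [2, −3]], and A = P·diag(3, 1)·P⁻¹.
Then A⁹ = P·diag(19683, 1)·P⁻¹ = [[−59049, 2], [−39366, 1]] · [[1, −2], [2, −3]] = [[−59045, 118092], [−39364, 78729]].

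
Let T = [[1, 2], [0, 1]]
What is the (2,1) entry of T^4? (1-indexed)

T^2 = [[1, 4], [0, 1]]
T^3 = [[1, 6], [0, 1]]
T^4 = [[1, 8], [0, 1]]

0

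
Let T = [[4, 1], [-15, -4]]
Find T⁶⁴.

T² = I (check: tr T = 0 and det T = -1), so T⁶⁴ = I since 64 is even.

[[1, 0], [0, 1]]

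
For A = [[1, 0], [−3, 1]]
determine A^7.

A = I + N where N = [[0, 0], [−3, 0]] is strictly lower-triangular, so N^2 = 0.
(I + N)^7 = I + 7·N = [[1, 0], [−21, 1]].

[[1, 0], [−21, 1]]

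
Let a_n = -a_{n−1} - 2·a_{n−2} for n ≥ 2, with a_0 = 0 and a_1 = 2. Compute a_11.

With companion matrix M = [[-1, -2], [1, 0]], [a_n, a_{n−1}]ᵀ = M·[a_{n−1}, a_{n−2}]ᵀ, so [a_11, a_10]ᵀ = M¹⁰·[a_1, a_0]ᵀ.
M¹⁰ = [[23, -22], [11, 34]], giving [a_11, a_10]ᵀ = [[46], [22]].

46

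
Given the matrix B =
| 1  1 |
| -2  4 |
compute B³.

[[-11, 19], [-38, 46]]

tr B = 5 and det B = 6, so the characteristic polynomial is λ² − (5)λ + (6) with roots 3 and 2.
Eigenvectors give P = [[-1, 1], [-2, 1]] with P⁻¹ = [[1, -1], [2, -1]], and B = P·diag(3, 2)·P⁻¹.
Then B³ = P·diag(27, 8)·P⁻¹ = [[-27, 8], [-54, 8]] · [[1, -1], [2, -1]] = [[-11, 19], [-38, 46]].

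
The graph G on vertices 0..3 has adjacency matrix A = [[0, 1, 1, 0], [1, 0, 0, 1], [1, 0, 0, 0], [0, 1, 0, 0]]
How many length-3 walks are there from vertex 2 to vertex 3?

The number of length-3 walks from vertex 2 to vertex 3 is entry (2,3) of A^3, where A is the adjacency matrix.
A^2 = [[2, 0, 0, 1], [0, 2, 1, 0], [0, 1, 1, 0], [1, 0, 0, 1]]
A^3 = [[0, 3, 2, 0], [3, 0, 0, 2], [2, 0, 0, 1], [0, 2, 1, 0]]

1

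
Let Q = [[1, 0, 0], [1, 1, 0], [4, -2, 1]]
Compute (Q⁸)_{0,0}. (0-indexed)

Q = I + N where N = [[0, 0, 0], [1, 0, 0], [4, -2, 0]] is strictly lower-triangular, so N³ = 0.
(I + N)⁸ = I + 8·N + 28·N² = [[1, 0, 0], [8, 1, 0], [-24, -16, 1]].

1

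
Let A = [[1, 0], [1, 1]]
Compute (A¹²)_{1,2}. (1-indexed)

A = I + N where N = [[0, 0], [1, 0]] is strictly lower-triangular, so N² = 0.
(I + N)¹² = I + 12·N = [[1, 0], [12, 1]].

0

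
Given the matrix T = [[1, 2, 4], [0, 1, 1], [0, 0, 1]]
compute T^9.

T = I + N where N = [[0, 2, 4], [0, 0, 1], [0, 0, 0]] is strictly upper-triangular, so N^3 = 0.
(I + N)^9 = I + 9·N + 36·N^2 = [[1, 18, 108], [0, 1, 9], [0, 0, 1]].

[[1, 18, 108], [0, 1, 9], [0, 0, 1]]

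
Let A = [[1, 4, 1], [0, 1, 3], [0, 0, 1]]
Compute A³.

A = I + N where N = [[0, 4, 1], [0, 0, 3], [0, 0, 0]] is strictly upper-triangular, so N³ = 0.
(I + N)³ = I + 3·N + 3·N² = [[1, 12, 39], [0, 1, 9], [0, 0, 1]].

[[1, 12, 39], [0, 1, 9], [0, 0, 1]]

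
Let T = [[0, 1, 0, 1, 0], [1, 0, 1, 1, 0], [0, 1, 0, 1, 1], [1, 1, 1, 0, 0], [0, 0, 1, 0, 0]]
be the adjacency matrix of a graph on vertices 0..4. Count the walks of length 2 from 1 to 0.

1

The number of length-2 walks from vertex 1 to vertex 0 is entry (1,0) of T^2, where T is the adjacency matrix.
T^2 = [[2, 1, 2, 1, 0], [1, 3, 1, 2, 1], [2, 1, 3, 1, 0], [1, 2, 1, 3, 1], [0, 1, 0, 1, 1]]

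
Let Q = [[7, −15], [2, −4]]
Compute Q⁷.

[[763, −1905], [254, −634]]

tr Q = 3 and det Q = 2, so the characteristic polynomial is λ² − (3)λ + (2) with roots 1 and 2.
Eigenvectors give P = [[−5, 3], [−2, 1]] with P⁻¹ = [[1, −3], [2, −5]], and Q = P·diag(1, 2)·P⁻¹.
Then Q⁷ = P·diag(1, 128)·P⁻¹ = [[−5, 384], [−2, 128]] · [[1, −3], [2, −5]] = [[763, −1905], [254, −634]].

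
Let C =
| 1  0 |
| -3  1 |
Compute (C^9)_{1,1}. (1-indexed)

C = I + N where N = [[0, 0], [-3, 0]] is strictly lower-triangular, so N^2 = 0.
(I + N)^9 = I + 9·N = [[1, 0], [-27, 1]].

1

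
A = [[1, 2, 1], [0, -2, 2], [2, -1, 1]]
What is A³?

A² = [[3, -3, 6], [4, 2, -2], [4, 5, 1]]
A³ = [[15, 6, 3], [0, 6, 6], [6, -3, 15]]

[[15, 6, 3], [0, 6, 6], [6, -3, 15]]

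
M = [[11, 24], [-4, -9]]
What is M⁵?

[[731, 1464], [-244, -489]]

tr M = 2 and det M = -3, so the characteristic polynomial is λ² − (2)λ + (-3) with roots 3 and -1.
Eigenvectors give P = [[3, 2], [-1, -1]] with P⁻¹ = [[1, 2], [-1, -3]], and M = P·diag(3, -1)·P⁻¹.
Then M⁵ = P·diag(243, -1)·P⁻¹ = [[729, -2], [-243, 1]] · [[1, 2], [-1, -3]] = [[731, 1464], [-244, -489]].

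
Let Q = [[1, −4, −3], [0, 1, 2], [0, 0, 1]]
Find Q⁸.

Q = I + N where N = [[0, −4, −3], [0, 0, 2], [0, 0, 0]] is strictly upper-triangular, so N³ = 0.
(I + N)⁸ = I + 8·N + 28·N² = [[1, −32, −248], [0, 1, 16], [0, 0, 1]].

[[1, −32, −248], [0, 1, 16], [0, 0, 1]]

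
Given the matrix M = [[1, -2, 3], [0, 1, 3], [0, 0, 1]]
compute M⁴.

[[1, -8, -24], [0, 1, 12], [0, 0, 1]]

M = I + N where N = [[0, -2, 3], [0, 0, 3], [0, 0, 0]] is strictly upper-triangular, so N³ = 0.
(I + N)⁴ = I + 4·N + 6·N² = [[1, -8, -24], [0, 1, 12], [0, 0, 1]].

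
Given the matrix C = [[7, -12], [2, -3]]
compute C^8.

[[19681, -39360], [6560, -13119]]

tr C = 4 and det C = 3, so the characteristic polynomial is λ² − (4)λ + (3) with roots 1 and 3.
Eigenvectors give P = [[-2, 3], [-1, 1]] with P⁻¹ = [[1, -3], [1, -2]], and C = P·diag(1, 3)·P⁻¹.
Then C^8 = P·diag(1, 6561)·P⁻¹ = [[-2, 19683], [-1, 6561]] · [[1, -3], [1, -2]] = [[19681, -39360], [6560, -13119]].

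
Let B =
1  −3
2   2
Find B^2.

[[−5, −9], [6, −2]]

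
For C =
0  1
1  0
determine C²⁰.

[[1, 0], [0, 1]]

C² = I (check: tr C = 0 and det C = -1), so C²⁰ = I since 20 is even.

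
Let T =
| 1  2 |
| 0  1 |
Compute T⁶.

[[1, 12], [0, 1]]

T = I + N where N = [[0, 2], [0, 0]] is strictly upper-triangular, so N² = 0.
(I + N)⁶ = I + 6·N = [[1, 12], [0, 1]].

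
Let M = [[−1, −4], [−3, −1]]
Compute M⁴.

[[217, 208], [156, 217]]

M² = [[13, 8], [6, 13]]
M³ = [[−37, −60], [−45, −37]]
M⁴ = [[217, 208], [156, 217]]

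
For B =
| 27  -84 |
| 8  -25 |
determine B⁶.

tr B = 2 and det B = -3, so the characteristic polynomial is λ² − (2)λ + (-3) with roots 3 and -1.
Eigenvectors give P = [[7, 3], [2, 1]] with P⁻¹ = [[1, -3], [-2, 7]], and B = P·diag(3, -1)·P⁻¹.
Then B⁶ = P·diag(729, 1)·P⁻¹ = [[5103, 3], [1458, 1]] · [[1, -3], [-2, 7]] = [[5097, -15288], [1456, -4367]].

[[5097, -15288], [1456, -4367]]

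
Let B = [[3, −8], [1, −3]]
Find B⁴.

B² = I (check: tr B = 0 and det B = −1), so B⁴ = I since 4 is even.

[[1, 0], [0, 1]]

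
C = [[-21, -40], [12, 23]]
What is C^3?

tr C = 2 and det C = -3, so the characteristic polynomial is λ² − (2)λ + (-3) with roots 3 and -1.
Eigenvectors give P = [[-5, -2], [3, 1]] with P⁻¹ = [[1, 2], [-3, -5]], and C = P·diag(3, -1)·P⁻¹.
Then C^3 = P·diag(27, -1)·P⁻¹ = [[-135, 2], [81, -1]] · [[1, 2], [-3, -5]] = [[-141, -280], [84, 167]].

[[-141, -280], [84, 167]]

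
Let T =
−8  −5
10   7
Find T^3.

tr T = −1 and det T = −6, so the characteristic polynomial is λ² − (−1)λ + (−6) with roots 2 and −3.
Eigenvectors give P = [[−1, 1], [2, −1]] with P⁻¹ = [[1, 1], [2, 1]], and T = P·diag(2, −3)·P⁻¹.
Then T^3 = P·diag(8, −27)·P⁻¹ = [[−8, −27], [16, 27]] · [[1, 1], [2, 1]] = [[−62, −35], [70, 43]].

[[−62, −35], [70, 43]]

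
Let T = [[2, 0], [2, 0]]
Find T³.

[[8, 0], [8, 0]]

T² = [[4, 0], [4, 0]]
T³ = [[8, 0], [8, 0]]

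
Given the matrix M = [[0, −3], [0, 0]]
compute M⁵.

[[0, 0], [0, 0]]

M is strictly triangular, hence nilpotent: M² = 0, so M⁵ = 0.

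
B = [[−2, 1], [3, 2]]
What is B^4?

B^2 = [[7, 0], [0, 7]]
B^3 = [[−14, 7], [21, 14]]
B^4 = [[49, 0], [0, 49]]

[[49, 0], [0, 49]]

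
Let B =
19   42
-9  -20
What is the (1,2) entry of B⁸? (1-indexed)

-3570

tr B = -1 and det B = -2, so the characteristic polynomial is λ² − (-1)λ + (-2) with roots -2 and 1.
Eigenvectors give P = [[-2, 7], [1, -3]] with P⁻¹ = [[3, 7], [1, 2]], and B = P·diag(-2, 1)·P⁻¹.
Then B⁸ = P·diag(256, 1)·P⁻¹ = [[-512, 7], [256, -3]] · [[3, 7], [1, 2]] = [[-1529, -3570], [765, 1786]].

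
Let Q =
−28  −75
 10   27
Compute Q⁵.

tr Q = −1 and det Q = −6, so the characteristic polynomial is λ² − (−1)λ + (−6) with roots −3 and 2.
Eigenvectors give P = [[3, −5], [−1, 2]] with P⁻¹ = [[2, 5], [1, 3]], and Q = P·diag(−3, 2)·P⁻¹.
Then Q⁵ = P·diag(−243, 32)·P⁻¹ = [[−729, −160], [243, 64]] · [[2, 5], [1, 3]] = [[−1618, −4125], [550, 1407]].

[[−1618, −4125], [550, 1407]]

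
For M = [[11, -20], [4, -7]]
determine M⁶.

tr M = 4 and det M = 3, so the characteristic polynomial is λ² − (4)λ + (3) with roots 1 and 3.
Eigenvectors give P = [[2, 5], [1, 2]] with P⁻¹ = [[-2, 5], [1, -2]], and M = P·diag(1, 3)·P⁻¹.
Then M⁶ = P·diag(1, 729)·P⁻¹ = [[2, 3645], [1, 1458]] · [[-2, 5], [1, -2]] = [[3641, -7280], [1456, -2911]].

[[3641, -7280], [1456, -2911]]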